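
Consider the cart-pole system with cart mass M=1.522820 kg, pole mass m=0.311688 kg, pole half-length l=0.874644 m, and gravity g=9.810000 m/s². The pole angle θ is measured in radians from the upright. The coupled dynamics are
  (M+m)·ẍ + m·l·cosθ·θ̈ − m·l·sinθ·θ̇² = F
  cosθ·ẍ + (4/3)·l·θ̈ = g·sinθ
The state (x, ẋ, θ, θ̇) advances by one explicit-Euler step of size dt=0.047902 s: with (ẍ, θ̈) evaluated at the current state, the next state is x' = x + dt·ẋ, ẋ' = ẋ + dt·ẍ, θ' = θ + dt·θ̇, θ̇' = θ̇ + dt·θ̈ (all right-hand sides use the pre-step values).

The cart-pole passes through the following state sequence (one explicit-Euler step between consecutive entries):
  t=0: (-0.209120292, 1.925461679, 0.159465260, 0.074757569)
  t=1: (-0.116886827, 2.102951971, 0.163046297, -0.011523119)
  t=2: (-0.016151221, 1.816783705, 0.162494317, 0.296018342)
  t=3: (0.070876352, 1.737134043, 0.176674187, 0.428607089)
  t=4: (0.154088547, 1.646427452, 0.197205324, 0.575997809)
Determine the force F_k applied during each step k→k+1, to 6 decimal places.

step 0→1:
  ẍ = (ẋ'−ẋ)/dt = (2.102951971−1.925461679)/0.047902 = 3.705279
  θ̈ = (θ̇'−θ̇)/dt = (-0.011523119−0.074757569)/0.047902 = -1.801192
  sinθ=0.158790, cosθ=0.987312
  F = (M+m)·ẍ + m·l·cosθ·θ̈ − m·l·sinθ·θ̇² = 6.797365 + -0.484804 − 0.000242 = 6.312319
step 1→2:
  ẍ = (ẋ'−ẋ)/dt = (1.816783705−2.102951971)/0.047902 = -5.974036
  θ̈ = (θ̇'−θ̇)/dt = (0.296018342−-0.011523119)/0.047902 = 6.420222
  sinθ=0.162325, cosθ=0.986737
  F = (M+m)·ẍ + m·l·cosθ·θ̈ − m·l·sinθ·θ̇² = -10.959417 + 1.727042 − 0.000006 = -9.232380
step 2→3:
  ẍ = (ẋ'−ẋ)/dt = (1.737134043−1.816783705)/0.047902 = -1.662763
  θ̈ = (θ̇'−θ̇)/dt = (0.428607089−0.296018342)/0.047902 = 2.767917
  sinθ=0.161780, cosθ=0.986827
  F = (M+m)·ẍ + m·l·cosθ·θ̈ − m·l·sinθ·θ̇² = -3.050352 + 0.744638 − 0.003865 = -2.309578
step 3→4:
  ẍ = (ẋ'−ẋ)/dt = (1.646427452−1.737134043)/0.047902 = -1.893587
  θ̈ = (θ̇'−θ̇)/dt = (0.575997809−0.428607089)/0.047902 = 3.076922
  sinθ=0.175757, cosθ=0.984434
  F = (M+m)·ẍ + m·l·cosθ·θ̈ − m·l·sinθ·θ̇² = -3.473800 + 0.825761 − 0.008802 = -2.656841

F_0 = 6.312319 N
F_1 = -9.232380 N
F_2 = -2.309578 N
F_3 = -2.656841 N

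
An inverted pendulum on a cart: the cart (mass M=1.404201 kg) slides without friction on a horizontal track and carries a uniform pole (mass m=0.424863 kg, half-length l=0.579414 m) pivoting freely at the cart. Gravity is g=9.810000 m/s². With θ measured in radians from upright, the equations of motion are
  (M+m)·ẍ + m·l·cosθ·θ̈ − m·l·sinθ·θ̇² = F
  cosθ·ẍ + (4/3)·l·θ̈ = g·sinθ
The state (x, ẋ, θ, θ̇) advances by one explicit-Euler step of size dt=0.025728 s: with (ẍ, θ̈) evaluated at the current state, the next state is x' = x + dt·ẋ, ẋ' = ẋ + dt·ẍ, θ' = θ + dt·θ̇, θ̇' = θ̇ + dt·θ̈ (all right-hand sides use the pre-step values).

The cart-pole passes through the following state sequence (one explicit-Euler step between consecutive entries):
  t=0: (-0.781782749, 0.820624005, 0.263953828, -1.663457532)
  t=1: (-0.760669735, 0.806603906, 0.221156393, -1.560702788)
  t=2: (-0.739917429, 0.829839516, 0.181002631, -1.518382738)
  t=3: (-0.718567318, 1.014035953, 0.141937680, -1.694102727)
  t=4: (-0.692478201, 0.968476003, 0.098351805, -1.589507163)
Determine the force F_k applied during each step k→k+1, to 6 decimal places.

F_0 = -0.225311 N
F_1 = 1.915408 N
F_2 = 11.338927 N
F_3 = -2.348177 N

step 0→1:
  ẍ = (ẋ'−ẋ)/dt = (0.806603906−0.820624005)/0.025728 = -0.544935
  θ̈ = (θ̇'−θ̇)/dt = (-1.560702788−-1.663457532)/0.025728 = 3.993888
  sinθ=0.260899, cosθ=0.965366
  F = (M+m)·ẍ + m·l·cosθ·θ̈ − m·l·sinθ·θ̇² = -0.996722 + 0.949130 − 0.177719 = -0.225311
step 1→2:
  ẍ = (ẋ'−ẋ)/dt = (0.829839516−0.806603906)/0.025728 = 0.903125
  θ̈ = (θ̇'−θ̇)/dt = (-1.518382738−-1.560702788)/0.025728 = 1.644902
  sinθ=0.219358, cosθ=0.975644
  F = (M+m)·ẍ + m·l·cosθ·θ̈ − m·l·sinθ·θ̇² = 1.651874 + 0.395066 − 0.131532 = 1.915408
step 2→3:
  ẍ = (ẋ'−ẋ)/dt = (1.014035953−0.829839516)/0.025728 = 7.159376
  θ̈ = (θ̇'−θ̇)/dt = (-1.694102727−-1.518382738)/0.025728 = -6.829913
  sinθ=0.180016, cosθ=0.983664
  F = (M+m)·ẍ + m·l·cosθ·θ̈ − m·l·sinθ·θ̇² = 13.094958 + -1.653864 − 0.102167 = 11.338927
step 3→4:
  ẍ = (ẋ'−ẋ)/dt = (0.968476003−1.014035953)/0.025728 = -1.770831
  θ̈ = (θ̇'−θ̇)/dt = (-1.589507163−-1.694102727)/0.025728 = 4.065437
  sinθ=0.141462, cosθ=0.989944
  F = (M+m)·ẍ + m·l·cosθ·θ̈ − m·l·sinθ·θ̇² = -3.238964 + 0.990731 − 0.099944 = -2.348177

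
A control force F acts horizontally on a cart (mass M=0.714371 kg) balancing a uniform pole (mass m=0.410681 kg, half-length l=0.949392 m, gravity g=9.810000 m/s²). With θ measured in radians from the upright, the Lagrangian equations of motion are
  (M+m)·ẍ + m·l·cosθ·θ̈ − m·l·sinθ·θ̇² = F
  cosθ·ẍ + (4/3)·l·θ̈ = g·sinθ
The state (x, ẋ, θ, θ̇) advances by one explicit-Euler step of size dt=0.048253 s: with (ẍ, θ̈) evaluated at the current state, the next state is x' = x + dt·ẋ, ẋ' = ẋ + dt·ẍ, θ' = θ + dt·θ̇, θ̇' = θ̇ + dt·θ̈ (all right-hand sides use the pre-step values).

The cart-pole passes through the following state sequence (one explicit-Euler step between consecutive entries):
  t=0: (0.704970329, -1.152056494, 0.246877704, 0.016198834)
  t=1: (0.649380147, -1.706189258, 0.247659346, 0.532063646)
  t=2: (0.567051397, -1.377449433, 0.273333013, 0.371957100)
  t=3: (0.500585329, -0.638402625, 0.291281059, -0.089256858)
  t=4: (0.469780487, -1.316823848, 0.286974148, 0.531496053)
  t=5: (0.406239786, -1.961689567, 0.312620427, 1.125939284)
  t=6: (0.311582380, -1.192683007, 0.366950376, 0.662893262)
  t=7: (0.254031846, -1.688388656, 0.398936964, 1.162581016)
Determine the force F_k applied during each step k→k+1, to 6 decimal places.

F_0 = -8.878069 N
F_1 = 6.383507 N
F_2 = 13.628441 N
F_3 = -11.014184 N
F_4 = -10.459834 N
F_5 = 14.217711 N
F_6 = -7.850377 N

step 0→1:
  ẍ = (ẋ'−ẋ)/dt = (-1.706189258−-1.152056494)/0.048253 = -11.483903
  θ̈ = (θ̇'−θ̇)/dt = (0.532063646−0.016198834)/0.048253 = 10.690834
  sinθ=0.244378, cosθ=0.969680
  F = (M+m)·ẍ + m·l·cosθ·θ̈ − m·l·sinθ·θ̇² = -12.919988 + 4.041944 − 0.000025 = -8.878069
step 1→2:
  ẍ = (ẋ'−ẋ)/dt = (-1.377449433−-1.706189258)/0.048253 = 6.812837
  θ̈ = (θ̇'−θ̇)/dt = (0.371957100−0.532063646)/0.048253 = -3.318064
  sinθ=0.245135, cosθ=0.969489
  F = (M+m)·ẍ + m·l·cosθ·θ̈ − m·l·sinθ·θ̇² = 7.664796 + -1.254232 − 0.027057 = 6.383507
step 2→3:
  ẍ = (ẋ'−ẋ)/dt = (-0.638402625−-1.377449433)/0.048253 = 15.316080
  θ̈ = (θ̇'−θ̇)/dt = (-0.089256858−0.371957100)/0.048253 = -9.558244
  sinθ=0.269942, cosθ=0.962877
  F = (M+m)·ẍ + m·l·cosθ·θ̈ − m·l·sinθ·θ̇² = 17.231386 + -3.588384 − 0.014562 = 13.628441
step 3→4:
  ẍ = (ẋ'−ẋ)/dt = (-1.316823848−-0.638402625)/0.048253 = -14.059669
  θ̈ = (θ̇'−θ̇)/dt = (0.531496053−-0.089256858)/0.048253 = 12.864545
  sinθ=0.287180, cosθ=0.957877
  F = (M+m)·ẍ + m·l·cosθ·θ̈ − m·l·sinθ·θ̇² = -15.817859 + 4.804567 − 0.000892 = -11.014184
step 4→5:
  ẍ = (ẋ'−ẋ)/dt = (-1.961689567−-1.316823848)/0.048253 = -13.364262
  θ̈ = (θ̇'−θ̇)/dt = (1.125939284−0.531496053)/0.048253 = 12.319301
  sinθ=0.283051, cosθ=0.959105
  F = (M+m)·ẍ + m·l·cosθ·θ̈ − m·l·sinθ·θ̇² = -15.035489 + 4.606831 − 0.031176 = -10.459834
step 5→6:
  ẍ = (ẋ'−ẋ)/dt = (-1.192683007−-1.961689567)/0.048253 = 15.936969
  θ̈ = (θ̇'−θ̇)/dt = (0.662893262−1.125939284)/0.048253 = -9.596212
  sinθ=0.307553, cosθ=0.951531
  F = (M+m)·ẍ + m·l·cosθ·θ̈ − m·l·sinθ·θ̇² = 17.929919 + -3.560188 − 0.152020 = 14.217711
step 6→7:
  ẍ = (ẋ'−ẋ)/dt = (-1.688388656−-1.192683007)/0.048253 = -10.273053
  θ̈ = (θ̇'−θ̇)/dt = (1.162581016−0.662893262)/0.048253 = 10.355579
  sinθ=0.358771, cosθ=0.933426
  F = (M+m)·ẍ + m·l·cosθ·θ̈ − m·l·sinθ·θ̇² = -11.557719 + 3.768811 − 0.061469 = -7.850377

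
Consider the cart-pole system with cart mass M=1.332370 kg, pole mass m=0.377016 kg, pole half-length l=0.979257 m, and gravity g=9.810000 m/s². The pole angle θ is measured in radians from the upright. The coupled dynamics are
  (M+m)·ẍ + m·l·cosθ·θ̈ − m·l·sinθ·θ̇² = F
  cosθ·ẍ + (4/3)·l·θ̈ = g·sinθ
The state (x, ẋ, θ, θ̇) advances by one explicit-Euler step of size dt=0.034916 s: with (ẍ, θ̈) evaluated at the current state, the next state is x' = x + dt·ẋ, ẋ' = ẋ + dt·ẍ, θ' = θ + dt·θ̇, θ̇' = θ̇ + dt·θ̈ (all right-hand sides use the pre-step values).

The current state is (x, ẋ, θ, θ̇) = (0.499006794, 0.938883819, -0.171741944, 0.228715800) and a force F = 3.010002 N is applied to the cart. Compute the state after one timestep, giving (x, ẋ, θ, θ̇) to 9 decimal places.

sinθ=-0.170898925, cosθ=0.985288566
temp = (F + m·l·θ̇²·sinθ)/(M+m) = (3.010002 + -0.003300564)/1.709386 = 1.758936505
θ̈ = (g·sinθ − cosθ·temp)/(l·(4/3 − m·cos²θ/(M+m))) = -3.110921714
ẍ = temp − m·l·θ̈·cosθ/(M+m) = 2.420953057
Euler: x'=0.499006794+0.034916·0.938883819=0.531788861, ẋ'=0.938883819+0.034916·2.420953057=1.023413816
       θ'=-0.171741944+0.034916·0.228715800=-0.163756103, θ̇'=0.228715800+0.034916·-3.110921714=0.120094857

(0.531788861, 1.023413816, -0.163756103, 0.120094857)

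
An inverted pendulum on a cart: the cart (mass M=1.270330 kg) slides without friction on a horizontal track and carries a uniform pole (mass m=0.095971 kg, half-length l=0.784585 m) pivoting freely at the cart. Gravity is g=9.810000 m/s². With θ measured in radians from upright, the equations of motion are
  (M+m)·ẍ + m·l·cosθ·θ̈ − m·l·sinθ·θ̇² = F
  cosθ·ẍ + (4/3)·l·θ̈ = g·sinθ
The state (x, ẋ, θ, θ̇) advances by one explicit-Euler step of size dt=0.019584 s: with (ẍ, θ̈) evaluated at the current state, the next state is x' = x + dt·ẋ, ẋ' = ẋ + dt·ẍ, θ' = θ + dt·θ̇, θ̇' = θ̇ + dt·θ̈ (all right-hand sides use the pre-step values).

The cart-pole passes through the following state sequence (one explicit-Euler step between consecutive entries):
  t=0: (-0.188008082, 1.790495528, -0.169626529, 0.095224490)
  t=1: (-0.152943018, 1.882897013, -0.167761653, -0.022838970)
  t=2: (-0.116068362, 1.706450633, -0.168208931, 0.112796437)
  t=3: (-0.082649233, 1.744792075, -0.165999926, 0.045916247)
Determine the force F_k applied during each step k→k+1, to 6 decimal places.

step 0→1:
  ẍ = (ẋ'−ẋ)/dt = (1.882897013−1.790495528)/0.019584 = 4.718213
  θ̈ = (θ̇'−θ̇)/dt = (-0.022838970−0.095224490)/0.019584 = -6.028567
  sinθ=-0.168814, cosθ=0.985648
  F = (M+m)·ẍ + m·l·cosθ·θ̈ − m·l·sinθ·θ̇² = 6.446499 + -0.447421 − -0.000115 = 5.999194
step 1→2:
  ẍ = (ẋ'−ẋ)/dt = (1.706450633−1.882897013)/0.019584 = -9.009721
  θ̈ = (θ̇'−θ̇)/dt = (0.112796437−-0.022838970)/0.019584 = 6.925828
  sinθ=-0.166976, cosθ=0.985961
  F = (M+m)·ẍ + m·l·cosθ·θ̈ − m·l·sinθ·θ̇² = -12.309991 + 0.514176 − -0.000007 = -11.795809
step 2→3:
  ẍ = (ẋ'−ẋ)/dt = (1.744792075−1.706450633)/0.019584 = 1.957794
  θ̈ = (θ̇'−θ̇)/dt = (0.045916247−0.112796437)/0.019584 = -3.415042
  sinθ=-0.167417, cosθ=0.985886
  F = (M+m)·ẍ + m·l·cosθ·θ̈ − m·l·sinθ·θ̇² = 2.674936 + -0.253515 − -0.000160 = 2.421582

F_0 = 5.999194 N
F_1 = -11.795809 N
F_2 = 2.421582 N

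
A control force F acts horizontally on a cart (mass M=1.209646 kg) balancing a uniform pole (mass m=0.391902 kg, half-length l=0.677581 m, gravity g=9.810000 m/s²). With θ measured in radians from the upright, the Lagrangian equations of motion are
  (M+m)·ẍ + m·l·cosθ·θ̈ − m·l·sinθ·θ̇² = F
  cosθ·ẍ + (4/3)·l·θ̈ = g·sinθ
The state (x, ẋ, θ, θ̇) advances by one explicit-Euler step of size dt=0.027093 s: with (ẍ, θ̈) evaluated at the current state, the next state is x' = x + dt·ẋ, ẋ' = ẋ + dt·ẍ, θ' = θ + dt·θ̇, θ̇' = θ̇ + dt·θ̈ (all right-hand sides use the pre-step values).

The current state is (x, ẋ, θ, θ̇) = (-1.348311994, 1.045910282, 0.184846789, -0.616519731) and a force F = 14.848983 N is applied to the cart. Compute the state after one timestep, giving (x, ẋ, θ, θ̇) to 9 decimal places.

(-1.319975147, 1.340921701, 0.168143420, -0.883428060)

sinθ=0.183795935, cosθ=0.982964422
temp = (F + m·l·θ̇²·sinθ)/(M+m) = (14.848983 + 0.018551053)/1.601548 = 9.283227261
θ̈ = (g·sinθ − cosθ·temp)/(l·(4/3 − m·cos²θ/(M+m))) = -9.851560514
ẍ = temp − m·l·θ̈·cosθ/(M+m) = 10.888842820
Euler: x'=-1.348311994+0.027093·1.045910282=-1.319975147, ẋ'=1.045910282+0.027093·10.888842820=1.340921701
       θ'=0.184846789+0.027093·-0.616519731=0.168143420, θ̇'=-0.616519731+0.027093·-9.851560514=-0.883428060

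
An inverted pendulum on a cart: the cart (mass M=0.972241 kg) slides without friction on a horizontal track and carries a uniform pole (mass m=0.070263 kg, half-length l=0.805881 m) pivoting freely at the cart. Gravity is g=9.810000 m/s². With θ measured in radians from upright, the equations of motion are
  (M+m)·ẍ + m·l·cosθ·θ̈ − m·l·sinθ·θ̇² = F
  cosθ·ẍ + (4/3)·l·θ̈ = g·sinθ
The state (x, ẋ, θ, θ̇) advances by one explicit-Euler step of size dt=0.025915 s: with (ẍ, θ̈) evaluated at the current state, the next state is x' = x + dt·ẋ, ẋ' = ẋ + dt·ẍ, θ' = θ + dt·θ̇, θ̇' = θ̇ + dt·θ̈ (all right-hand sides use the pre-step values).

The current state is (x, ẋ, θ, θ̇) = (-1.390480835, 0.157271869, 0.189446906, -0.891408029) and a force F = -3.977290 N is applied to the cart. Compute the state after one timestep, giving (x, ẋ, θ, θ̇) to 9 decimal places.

(-1.386405135, 0.051058073, 0.166346067, -0.749772733)

sinθ=0.188315725, cosθ=0.982108542
temp = (F + m·l·θ̇²·sinθ)/(M+m) = (-3.977290 + 0.008473001)/1.042504 = -3.807004097
θ̈ = (g·sinθ − cosθ·temp)/(l·(4/3 − m·cos²θ/(M+m))) = 5.465378962
ẍ = temp − m·l·θ̈·cosθ/(M+m) = -4.098545100
Euler: x'=-1.390480835+0.025915·0.157271869=-1.386405135, ẋ'=0.157271869+0.025915·-4.098545100=0.051058073
       θ'=0.189446906+0.025915·-0.891408029=0.166346067, θ̇'=-0.891408029+0.025915·5.465378962=-0.749772733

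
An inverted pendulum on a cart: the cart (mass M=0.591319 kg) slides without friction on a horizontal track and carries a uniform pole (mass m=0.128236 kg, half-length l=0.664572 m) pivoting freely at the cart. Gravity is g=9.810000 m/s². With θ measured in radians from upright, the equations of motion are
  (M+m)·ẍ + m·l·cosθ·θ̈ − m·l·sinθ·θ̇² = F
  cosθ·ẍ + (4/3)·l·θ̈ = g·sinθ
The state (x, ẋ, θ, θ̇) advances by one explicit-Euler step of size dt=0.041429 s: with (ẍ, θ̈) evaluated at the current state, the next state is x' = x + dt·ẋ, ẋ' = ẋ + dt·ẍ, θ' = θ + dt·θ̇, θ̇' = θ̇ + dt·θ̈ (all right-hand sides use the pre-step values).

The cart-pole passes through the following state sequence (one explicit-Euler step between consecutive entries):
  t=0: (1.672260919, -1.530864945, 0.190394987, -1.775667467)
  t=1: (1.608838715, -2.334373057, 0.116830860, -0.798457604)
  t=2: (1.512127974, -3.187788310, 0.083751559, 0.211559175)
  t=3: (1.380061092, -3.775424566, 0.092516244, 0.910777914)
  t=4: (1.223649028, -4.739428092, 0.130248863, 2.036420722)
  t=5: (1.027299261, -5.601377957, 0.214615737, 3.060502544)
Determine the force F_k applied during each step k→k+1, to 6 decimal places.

step 0→1:
  ẍ = (ẋ'−ẋ)/dt = (-2.334373057−-1.530864945)/0.041429 = -19.394823
  θ̈ = (θ̇'−θ̇)/dt = (-0.798457604−-1.775667467)/0.041429 = 23.587580
  sinθ=0.189247, cosθ=0.981930
  F = (M+m)·ẍ + m·l·cosθ·θ̈ − m·l·sinθ·θ̇² = -13.955642 + 1.973857 − 0.050851 = -12.032636
step 1→2:
  ẍ = (ẋ'−ẋ)/dt = (-3.187788310−-2.334373057)/0.041429 = -20.599465
  θ̈ = (θ̇'−θ̇)/dt = (0.211559175−-0.798457604)/0.041429 = 24.379463
  sinθ=0.116565, cosθ=0.993183
  F = (M+m)·ẍ + m·l·cosθ·θ̈ − m·l·sinθ·θ̇² = -14.822448 + 2.063505 − 0.006333 = -12.765277
step 2→3:
  ẍ = (ẋ'−ẋ)/dt = (-3.775424566−-3.187788310)/0.041429 = -14.184177
  θ̈ = (θ̇'−θ̇)/dt = (0.910777914−0.211559175)/0.041429 = 16.877519
  sinθ=0.083654, cosθ=0.996495
  F = (M+m)·ẍ + m·l·cosθ·θ̈ − m·l·sinθ·θ̇² = -10.206295 + 1.433295 − 0.000319 = -8.773319
step 3→4:
  ẍ = (ẋ'−ẋ)/dt = (-4.739428092−-3.775424566)/0.041429 = -23.268810
  θ̈ = (θ̇'−θ̇)/dt = (2.036420722−0.910777914)/0.041429 = 27.170407
  sinθ=0.092384, cosθ=0.995723
  F = (M+m)·ẍ + m·l·cosθ·θ̈ − m·l·sinθ·θ̇² = -16.743189 + 2.305615 − 0.006531 = -14.444104
step 4→5:
  ẍ = (ẋ'−ẋ)/dt = (-5.601377957−-4.739428092)/0.041429 = -20.805471
  θ̈ = (θ̇'−θ̇)/dt = (3.060502544−2.036420722)/0.041429 = 24.718961
  sinθ=0.129881, cosθ=0.991530
  F = (M+m)·ẍ + m·l·cosθ·θ̈ − m·l·sinθ·θ̇² = -14.970681 + 2.088757 − 0.045902 = -12.927826

F_0 = -12.032636 N
F_1 = -12.765277 N
F_2 = -8.773319 N
F_3 = -14.444104 N
F_4 = -12.927826 N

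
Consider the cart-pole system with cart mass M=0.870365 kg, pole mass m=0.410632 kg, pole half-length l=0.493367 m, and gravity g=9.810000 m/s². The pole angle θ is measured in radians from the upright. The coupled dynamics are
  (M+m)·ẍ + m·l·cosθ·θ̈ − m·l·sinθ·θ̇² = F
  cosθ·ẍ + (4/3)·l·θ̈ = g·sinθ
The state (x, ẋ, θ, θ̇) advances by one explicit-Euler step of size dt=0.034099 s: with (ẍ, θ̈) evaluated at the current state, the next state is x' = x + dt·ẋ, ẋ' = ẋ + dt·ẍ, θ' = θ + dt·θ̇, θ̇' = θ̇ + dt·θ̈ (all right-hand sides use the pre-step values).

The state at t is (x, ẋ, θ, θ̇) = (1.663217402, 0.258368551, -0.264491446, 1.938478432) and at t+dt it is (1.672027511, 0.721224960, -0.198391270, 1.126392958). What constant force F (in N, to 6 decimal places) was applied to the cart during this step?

F = 12.930078 N

ẍ = (ẋ'−ẋ)/dt = (0.721224960−0.258368551)/0.034099 = 13.573900
θ̈ = (θ̇'−θ̇)/dt = (1.126392958−1.938478432)/0.034099 = -23.815522
sinθ=-0.261418, cosθ=0.965226
F = (M+m)·ẍ + m·l·cosθ·θ̈ − m·l·sinθ·θ̇² = 17.388125 + -4.657060 − -0.199013 = 12.930078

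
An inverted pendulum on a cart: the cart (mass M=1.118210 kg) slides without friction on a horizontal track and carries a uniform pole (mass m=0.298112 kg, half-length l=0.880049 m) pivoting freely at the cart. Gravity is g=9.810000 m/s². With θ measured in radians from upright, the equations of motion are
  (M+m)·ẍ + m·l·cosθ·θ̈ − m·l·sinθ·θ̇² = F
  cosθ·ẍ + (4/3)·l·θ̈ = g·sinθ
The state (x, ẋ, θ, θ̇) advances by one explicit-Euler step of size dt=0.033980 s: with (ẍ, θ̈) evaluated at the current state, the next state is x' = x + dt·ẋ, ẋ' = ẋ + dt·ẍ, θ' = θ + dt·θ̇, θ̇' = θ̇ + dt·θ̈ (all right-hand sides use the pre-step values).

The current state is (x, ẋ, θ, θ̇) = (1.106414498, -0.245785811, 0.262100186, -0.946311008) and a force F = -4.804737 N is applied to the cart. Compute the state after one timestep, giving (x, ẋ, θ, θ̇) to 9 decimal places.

(1.098062696, -0.394697915, 0.229944538, -0.750129585)

sinθ=0.259109582, cosθ=0.965847930
temp = (F + m·l·θ̇²·sinθ)/(M+m) = (-4.804737 + 0.060874803)/1.416322 = -3.349423505
θ̈ = (g·sinθ − cosθ·temp)/(l·(4/3 − m·cos²θ/(M+m))) = 5.773437984
ẍ = temp − m·l·θ̈·cosθ/(M+m) = -4.382345604
Euler: x'=1.106414498+0.033980·-0.245785811=1.098062696, ẋ'=-0.245785811+0.033980·-4.382345604=-0.394697915
       θ'=0.262100186+0.033980·-0.946311008=0.229944538, θ̇'=-0.946311008+0.033980·5.773437984=-0.750129585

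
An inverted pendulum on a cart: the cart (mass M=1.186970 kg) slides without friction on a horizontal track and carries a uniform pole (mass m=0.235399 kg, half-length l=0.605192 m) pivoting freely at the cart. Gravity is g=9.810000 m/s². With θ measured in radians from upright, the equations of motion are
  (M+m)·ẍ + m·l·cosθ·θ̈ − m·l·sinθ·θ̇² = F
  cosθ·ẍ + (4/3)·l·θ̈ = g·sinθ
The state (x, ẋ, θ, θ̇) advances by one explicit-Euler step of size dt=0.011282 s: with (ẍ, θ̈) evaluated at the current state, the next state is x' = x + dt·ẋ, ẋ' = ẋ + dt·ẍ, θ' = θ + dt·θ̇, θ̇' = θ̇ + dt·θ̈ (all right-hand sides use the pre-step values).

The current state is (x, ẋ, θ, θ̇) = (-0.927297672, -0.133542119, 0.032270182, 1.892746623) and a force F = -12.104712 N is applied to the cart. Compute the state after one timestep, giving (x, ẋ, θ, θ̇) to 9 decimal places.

sinθ=0.032264581, cosθ=0.999479363
temp = (F + m·l·θ̇²·sinθ)/(M+m) = (-12.104712 + 0.016466784)/1.422369 = -8.498670328
θ̈ = (g·sinθ − cosθ·temp)/(l·(4/3 − m·cos²θ/(M+m))) = 12.464490067
ẍ = temp − m·l·θ̈·cosθ/(M+m) = -9.746438377
Euler: x'=-0.927297672+0.011282·-0.133542119=-0.928804294, ẋ'=-0.133542119+0.011282·-9.746438377=-0.243501437
       θ'=0.032270182+0.011282·1.892746623=0.053624149, θ̇'=1.892746623+0.011282·12.464490067=2.033371000

(-0.928804294, -0.243501437, 0.053624149, 2.033371000)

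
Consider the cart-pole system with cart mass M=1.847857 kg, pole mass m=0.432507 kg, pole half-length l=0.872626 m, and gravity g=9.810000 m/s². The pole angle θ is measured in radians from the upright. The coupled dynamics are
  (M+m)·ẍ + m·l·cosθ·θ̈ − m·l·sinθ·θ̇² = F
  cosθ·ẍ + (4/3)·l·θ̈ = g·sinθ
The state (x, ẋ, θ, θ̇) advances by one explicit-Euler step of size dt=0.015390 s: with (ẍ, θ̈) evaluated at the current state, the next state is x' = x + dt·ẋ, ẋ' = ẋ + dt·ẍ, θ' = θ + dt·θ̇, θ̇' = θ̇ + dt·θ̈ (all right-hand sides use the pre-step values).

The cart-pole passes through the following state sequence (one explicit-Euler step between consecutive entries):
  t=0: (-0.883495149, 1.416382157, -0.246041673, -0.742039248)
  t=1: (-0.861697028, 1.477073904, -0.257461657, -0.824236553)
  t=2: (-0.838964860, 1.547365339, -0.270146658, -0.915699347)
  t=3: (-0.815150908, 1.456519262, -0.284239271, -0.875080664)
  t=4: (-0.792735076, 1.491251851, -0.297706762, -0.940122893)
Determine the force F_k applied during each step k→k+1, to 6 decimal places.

step 0→1:
  ẍ = (ẋ'−ẋ)/dt = (1.477073904−1.416382157)/0.015390 = 3.943583
  θ̈ = (θ̇'−θ̇)/dt = (-0.824236553−-0.742039248)/0.015390 = -5.340955
  sinθ=-0.243567, cosθ=0.969884
  F = (M+m)·ẍ + m·l·cosθ·θ̈ − m·l·sinθ·θ̇² = 8.992805 + -1.955060 − -0.050617 = 7.088362
step 1→2:
  ẍ = (ẋ'−ẋ)/dt = (1.547365339−1.477073904)/0.015390 = 4.567345
  θ̈ = (θ̇'−θ̇)/dt = (-0.915699347−-0.824236553)/0.015390 = -5.943002
  sinθ=-0.254627, cosθ=0.967039
  F = (M+m)·ẍ + m·l·cosθ·θ̈ − m·l·sinθ·θ̇² = 10.415208 + -2.169059 − -0.065287 = 8.311437
step 2→3:
  ẍ = (ẋ'−ẋ)/dt = (1.456519262−1.547365339)/0.015390 = -5.902929
  θ̈ = (θ̇'−θ̇)/dt = (-0.875080664−-0.915699347)/0.015390 = 2.639291
  sinθ=-0.266873, cosθ=0.963732
  F = (M+m)·ẍ + m·l·cosθ·θ̈ − m·l·sinθ·θ̇² = -13.460827 + 0.959986 − -0.084456 = -12.416385
step 3→4:
  ẍ = (ẋ'−ẋ)/dt = (1.491251851−1.456519262)/0.015390 = 2.256828
  θ̈ = (θ̇'−θ̇)/dt = (-0.940122893−-0.875080664)/0.015390 = -4.226266
  sinθ=-0.280427, cosθ=0.959875
  F = (M+m)·ẍ + m·l·cosθ·θ̈ − m·l·sinθ·θ̇² = 5.146390 + -1.531062 − -0.081047 = 3.696375

F_0 = 7.088362 N
F_1 = 8.311437 N
F_2 = -12.416385 N
F_3 = 3.696375 N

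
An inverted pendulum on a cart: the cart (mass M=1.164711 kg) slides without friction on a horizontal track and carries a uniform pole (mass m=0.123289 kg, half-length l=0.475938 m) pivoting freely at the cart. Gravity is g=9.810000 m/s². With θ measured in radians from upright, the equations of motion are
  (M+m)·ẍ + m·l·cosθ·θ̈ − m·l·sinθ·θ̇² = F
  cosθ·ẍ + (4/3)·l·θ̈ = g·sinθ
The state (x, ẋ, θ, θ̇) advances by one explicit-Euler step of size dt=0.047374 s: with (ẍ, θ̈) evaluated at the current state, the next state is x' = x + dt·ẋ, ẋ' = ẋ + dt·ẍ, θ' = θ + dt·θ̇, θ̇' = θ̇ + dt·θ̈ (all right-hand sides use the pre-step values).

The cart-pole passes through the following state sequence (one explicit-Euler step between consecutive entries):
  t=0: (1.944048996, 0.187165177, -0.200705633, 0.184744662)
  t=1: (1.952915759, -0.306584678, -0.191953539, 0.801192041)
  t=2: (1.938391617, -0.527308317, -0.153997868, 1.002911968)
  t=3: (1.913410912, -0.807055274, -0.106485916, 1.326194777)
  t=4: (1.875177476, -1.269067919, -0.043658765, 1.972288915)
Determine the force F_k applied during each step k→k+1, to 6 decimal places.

step 0→1:
  ẍ = (ẋ'−ẋ)/dt = (-0.306584678−0.187165177)/0.047374 = -10.422381
  θ̈ = (θ̇'−θ̇)/dt = (0.801192041−0.184744662)/0.047374 = 13.012357
  sinθ=-0.199361, cosθ=0.979926
  F = (M+m)·ẍ + m·l·cosθ·θ̈ − m·l·sinθ·θ̇² = -13.424026 + 0.748211 − -0.000399 = -12.675416
step 1→2:
  ẍ = (ẋ'−ẋ)/dt = (-0.527308317−-0.306584678)/0.047374 = -4.659173
  θ̈ = (θ̇'−θ̇)/dt = (1.002911968−0.801192041)/0.047374 = 4.258030
  sinθ=-0.190777, cosθ=0.981633
  F = (M+m)·ẍ + m·l·cosθ·θ̈ − m·l·sinθ·θ̇² = -6.001014 + 0.245263 − -0.007186 = -5.748565
step 2→3:
  ẍ = (ẋ'−ẋ)/dt = (-0.807055274−-0.527308317)/0.047374 = -5.905074
  θ̈ = (θ̇'−θ̇)/dt = (1.326194777−1.002911968)/0.047374 = 6.824056
  sinθ=-0.153390, cosθ=0.988166
  F = (M+m)·ẍ + m·l·cosθ·θ̈ − m·l·sinθ·θ̇² = -7.605735 + 0.395683 − -0.009053 = -7.200999
step 3→4:
  ẍ = (ẋ'−ẋ)/dt = (-1.269067919−-0.807055274)/0.047374 = -9.752452
  θ̈ = (θ̇'−θ̇)/dt = (1.972288915−1.326194777)/0.047374 = 13.638159
  sinθ=-0.106285, cosθ=0.994336
  F = (M+m)·ẍ + m·l·cosθ·θ̈ − m·l·sinθ·θ̇² = -12.561158 + 0.795726 − -0.010969 = -11.754463

F_0 = -12.675416 N
F_1 = -5.748565 N
F_2 = -7.200999 N
F_3 = -11.754463 N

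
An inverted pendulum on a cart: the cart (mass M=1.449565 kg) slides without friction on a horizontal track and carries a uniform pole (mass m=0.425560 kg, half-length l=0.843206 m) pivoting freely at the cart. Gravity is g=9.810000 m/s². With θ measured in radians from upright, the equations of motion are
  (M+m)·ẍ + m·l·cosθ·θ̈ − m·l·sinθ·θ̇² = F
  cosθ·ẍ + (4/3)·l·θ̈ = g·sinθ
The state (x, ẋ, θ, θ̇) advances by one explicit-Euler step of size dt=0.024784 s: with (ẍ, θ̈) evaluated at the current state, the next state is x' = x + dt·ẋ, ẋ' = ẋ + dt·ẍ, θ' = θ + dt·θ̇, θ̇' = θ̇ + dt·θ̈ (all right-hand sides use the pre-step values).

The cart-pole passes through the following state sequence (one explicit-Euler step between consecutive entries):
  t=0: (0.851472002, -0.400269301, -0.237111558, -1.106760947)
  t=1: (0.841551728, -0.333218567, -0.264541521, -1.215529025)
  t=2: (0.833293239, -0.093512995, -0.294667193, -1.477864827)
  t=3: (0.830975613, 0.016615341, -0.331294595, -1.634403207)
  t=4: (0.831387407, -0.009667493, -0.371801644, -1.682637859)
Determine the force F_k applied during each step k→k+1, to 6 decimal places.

step 0→1:
  ẍ = (ẋ'−ẋ)/dt = (-0.333218567−-0.400269301)/0.024784 = 2.705404
  θ̈ = (θ̇'−θ̇)/dt = (-1.215529025−-1.106760947)/0.024784 = -4.388641
  sinθ=-0.234896, cosθ=0.972021
  F = (M+m)·ẍ + m·l·cosθ·θ̈ − m·l·sinθ·θ̇² = 5.072971 + -1.530735 − -0.103247 = 3.645483
step 1→2:
  ẍ = (ẋ'−ẋ)/dt = (-0.093512995−-0.333218567)/0.024784 = 9.671787
  θ̈ = (θ̇'−θ̇)/dt = (-1.477864827−-1.215529025)/0.024784 = -10.584885
  sinθ=-0.261467, cosθ=0.965212
  F = (M+m)·ẍ + m·l·cosθ·θ̈ − m·l·sinθ·θ̇² = 18.135810 + -3.666094 − -0.138625 = 14.608341
step 2→3:
  ẍ = (ẋ'−ẋ)/dt = (0.016615341−-0.093512995)/0.024784 = 4.443525
  θ̈ = (θ̇'−θ̇)/dt = (-1.634403207−-1.477864827)/0.024784 = -6.316106
  sinθ=-0.290421, cosθ=0.956899
  F = (M+m)·ẍ + m·l·cosθ·θ̈ − m·l·sinθ·θ̇² = 8.332166 + -2.168752 − -0.227611 = 6.391024
step 3→4:
  ẍ = (ẋ'−ẋ)/dt = (-0.009667493−0.016615341)/0.024784 = -1.060476
  θ̈ = (θ̇'−θ̇)/dt = (-1.682637859−-1.634403207)/0.024784 = -1.946201
  sinθ=-0.325267, cosθ=0.945622
  F = (M+m)·ẍ + m·l·cosθ·θ̈ − m·l·sinθ·θ̇² = -1.988525 + -0.660389 − -0.311784 = -2.337130

F_0 = 3.645483 N
F_1 = 14.608341 N
F_2 = 6.391024 N
F_3 = -2.337130 N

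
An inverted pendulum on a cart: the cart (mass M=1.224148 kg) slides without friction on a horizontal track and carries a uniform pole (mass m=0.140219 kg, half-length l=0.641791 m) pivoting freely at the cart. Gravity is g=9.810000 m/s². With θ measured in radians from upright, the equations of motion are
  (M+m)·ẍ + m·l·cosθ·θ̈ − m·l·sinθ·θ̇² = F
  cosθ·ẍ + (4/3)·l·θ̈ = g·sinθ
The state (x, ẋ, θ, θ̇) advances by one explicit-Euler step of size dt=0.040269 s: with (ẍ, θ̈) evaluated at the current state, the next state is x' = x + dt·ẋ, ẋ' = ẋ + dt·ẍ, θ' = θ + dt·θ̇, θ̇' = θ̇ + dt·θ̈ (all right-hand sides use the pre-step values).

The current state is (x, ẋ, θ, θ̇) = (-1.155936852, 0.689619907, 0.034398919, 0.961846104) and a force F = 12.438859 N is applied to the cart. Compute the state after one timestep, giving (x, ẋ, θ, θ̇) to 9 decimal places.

(-1.128166548, 1.086329991, 0.073131500, 0.514400013)

sinθ=0.034392135, cosθ=0.999408416
temp = (F + m·l·θ̇²·sinθ)/(M+m) = (12.438859 + 0.002863326)/1.364367 = 9.119043722
θ̈ = (g·sinθ − cosθ·temp)/(l·(4/3 − m·cos²θ/(M+m))) = -11.111427923
ẍ = temp − m·l·θ̈·cosθ/(M+m) = 9.851500761
Euler: x'=-1.155936852+0.040269·0.689619907=-1.128166548, ẋ'=0.689619907+0.040269·9.851500761=1.086329991
       θ'=0.034398919+0.040269·0.961846104=0.073131500, θ̇'=0.961846104+0.040269·-11.111427923=0.514400013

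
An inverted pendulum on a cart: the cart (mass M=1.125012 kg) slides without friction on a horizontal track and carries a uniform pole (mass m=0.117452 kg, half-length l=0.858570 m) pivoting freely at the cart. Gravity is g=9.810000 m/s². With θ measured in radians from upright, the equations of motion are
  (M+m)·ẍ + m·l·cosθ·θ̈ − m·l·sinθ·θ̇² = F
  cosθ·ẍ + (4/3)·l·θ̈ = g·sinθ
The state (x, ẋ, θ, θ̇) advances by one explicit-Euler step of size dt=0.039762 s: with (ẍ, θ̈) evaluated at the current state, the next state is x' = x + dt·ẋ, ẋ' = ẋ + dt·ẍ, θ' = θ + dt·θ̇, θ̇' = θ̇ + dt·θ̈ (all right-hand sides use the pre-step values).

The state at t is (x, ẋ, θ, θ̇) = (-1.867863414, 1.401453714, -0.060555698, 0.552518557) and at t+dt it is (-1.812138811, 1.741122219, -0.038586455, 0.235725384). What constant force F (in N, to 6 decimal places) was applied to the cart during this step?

F = 9.813713 N

ẍ = (ẋ'−ẋ)/dt = (1.741122219−1.401453714)/0.039762 = 8.542541
θ̈ = (θ̇'−θ̇)/dt = (0.235725384−0.552518557)/0.039762 = -7.967234
sinθ=-0.060519, cosθ=0.998167
F = (M+m)·ẍ + m·l·cosθ·θ̈ − m·l·sinθ·θ̇² = 10.613799 + -0.801949 − -0.001863 = 9.813713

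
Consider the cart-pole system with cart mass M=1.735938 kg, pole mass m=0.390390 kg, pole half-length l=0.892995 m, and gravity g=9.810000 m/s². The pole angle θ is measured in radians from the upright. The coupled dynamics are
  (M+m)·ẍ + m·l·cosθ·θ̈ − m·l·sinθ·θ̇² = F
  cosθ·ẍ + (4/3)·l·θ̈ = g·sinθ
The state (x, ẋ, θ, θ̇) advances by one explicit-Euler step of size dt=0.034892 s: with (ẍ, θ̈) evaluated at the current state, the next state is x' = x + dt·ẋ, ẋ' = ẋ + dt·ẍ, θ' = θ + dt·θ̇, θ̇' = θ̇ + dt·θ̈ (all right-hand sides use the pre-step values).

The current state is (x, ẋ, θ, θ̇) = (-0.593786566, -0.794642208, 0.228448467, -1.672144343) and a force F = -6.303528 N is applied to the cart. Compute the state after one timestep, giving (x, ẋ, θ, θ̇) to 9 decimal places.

sinθ=0.226466574, cosθ=0.974018938
temp = (F + m·l·θ̇²·sinθ)/(M+m) = (-6.303528 + 0.220749308)/2.126328 = -2.860696324
θ̈ = (g·sinθ − cosθ·temp)/(l·(4/3 − m·cos²θ/(M+m))) = 4.838112579
ẍ = temp − m·l·θ̈·cosθ/(M+m) = -3.633307212
Euler: x'=-0.593786566+0.034892·-0.794642208=-0.621513222, ẋ'=-0.794642208+0.034892·-3.633307212=-0.921415563
       θ'=0.228448467+0.034892·-1.672144343=0.170104007, θ̇'=-1.672144343+0.034892·4.838112579=-1.503332919

(-0.621513222, -0.921415563, 0.170104007, -1.503332919)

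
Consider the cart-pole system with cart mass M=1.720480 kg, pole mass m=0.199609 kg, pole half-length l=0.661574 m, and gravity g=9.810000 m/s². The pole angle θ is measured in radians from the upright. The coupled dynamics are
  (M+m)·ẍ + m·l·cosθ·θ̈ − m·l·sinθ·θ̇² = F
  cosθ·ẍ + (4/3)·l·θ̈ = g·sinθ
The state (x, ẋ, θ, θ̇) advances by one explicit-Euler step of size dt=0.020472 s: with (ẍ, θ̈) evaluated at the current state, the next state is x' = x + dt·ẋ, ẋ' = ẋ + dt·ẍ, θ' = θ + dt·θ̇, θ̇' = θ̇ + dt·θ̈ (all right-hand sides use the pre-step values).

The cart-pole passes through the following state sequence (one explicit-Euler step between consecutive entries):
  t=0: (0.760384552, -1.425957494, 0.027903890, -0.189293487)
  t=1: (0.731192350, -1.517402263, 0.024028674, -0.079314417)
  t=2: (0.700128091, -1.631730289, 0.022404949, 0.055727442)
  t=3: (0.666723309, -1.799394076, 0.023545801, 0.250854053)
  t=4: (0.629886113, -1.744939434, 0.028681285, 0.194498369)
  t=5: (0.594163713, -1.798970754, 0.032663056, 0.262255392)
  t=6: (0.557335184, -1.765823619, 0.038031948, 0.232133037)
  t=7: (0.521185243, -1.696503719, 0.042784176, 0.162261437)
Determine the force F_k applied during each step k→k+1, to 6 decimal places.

step 0→1:
  ẍ = (ẋ'−ẋ)/dt = (-1.517402263−-1.425957494)/0.020472 = -4.466821
  θ̈ = (θ̇'−θ̇)/dt = (-0.079314417−-0.189293487)/0.020472 = 5.372170
  sinθ=0.027900, cosθ=0.999611
  F = (M+m)·ẍ + m·l·cosθ·θ̈ − m·l·sinθ·θ̇² = -8.576695 + 0.709152 − 0.000132 = -7.867675
step 1→2:
  ẍ = (ẋ'−ẋ)/dt = (-1.631730289−-1.517402263)/0.020472 = -5.584605
  θ̈ = (θ̇'−θ̇)/dt = (0.055727442−-0.079314417)/0.020472 = 6.596418
  sinθ=0.024026, cosθ=0.999711
  F = (M+m)·ẍ + m·l·cosθ·θ̈ − m·l·sinθ·θ̇² = -10.722938 + 0.870846 − 0.000020 = -9.852112
step 2→3:
  ẍ = (ẋ'−ẋ)/dt = (-1.799394076−-1.631730289)/0.020472 = -8.189907
  θ̈ = (θ̇'−θ̇)/dt = (0.250854053−0.055727442)/0.020472 = 9.531390
  sinθ=0.022403, cosθ=0.999749
  F = (M+m)·ẍ + m·l·cosθ·θ̈ − m·l·sinθ·θ̇² = -15.725351 + 1.258362 − 0.000009 = -14.466998
step 3→4:
  ẍ = (ẋ'−ẋ)/dt = (-1.744939434−-1.799394076)/0.020472 = 2.659957
  θ̈ = (θ̇'−θ̇)/dt = (0.194498369−0.250854053)/0.020472 = -2.752818
  sinθ=0.023544, cosθ=0.999723
  F = (M+m)·ẍ + m·l·cosθ·θ̈ − m·l·sinθ·θ̇² = 5.107354 + -0.363426 − 0.000196 = 4.743733
step 4→5:
  ẍ = (ẋ'−ẋ)/dt = (-1.798970754−-1.744939434)/0.020472 = -2.639279
  θ̈ = (θ̇'−θ̇)/dt = (0.262255392−0.194498369)/0.020472 = 3.309741
  sinθ=0.028677, cosθ=0.999589
  F = (M+m)·ẍ + m·l·cosθ·θ̈ − m·l·sinθ·θ̇² = -5.067651 + 0.436892 − 0.000143 = -4.630902
step 5→6:
  ẍ = (ẋ'−ẋ)/dt = (-1.765823619−-1.798970754)/0.020472 = 1.619145
  θ̈ = (θ̇'−θ̇)/dt = (0.232133037−0.262255392)/0.020472 = -1.471393
  sinθ=0.032657, cosθ=0.999467
  F = (M+m)·ẍ + m·l·cosθ·θ̈ − m·l·sinθ·θ̇² = 3.108902 + -0.194203 − 0.000297 = 2.914403
step 6→7:
  ẍ = (ẋ'−ẋ)/dt = (-1.696503719−-1.765823619)/0.020472 = 3.386083
  θ̈ = (θ̇'−θ̇)/dt = (0.162261437−0.232133037)/0.020472 = -3.413032
  sinθ=0.038023, cosθ=0.999277
  F = (M+m)·ẍ + m·l·cosθ·θ̈ − m·l·sinθ·θ̇² = 6.501581 + -0.450386 − 0.000271 = 6.050925

F_0 = -7.867675 N
F_1 = -9.852112 N
F_2 = -14.466998 N
F_3 = 4.743733 N
F_4 = -4.630902 N
F_5 = 2.914403 N
F_6 = 6.050925 N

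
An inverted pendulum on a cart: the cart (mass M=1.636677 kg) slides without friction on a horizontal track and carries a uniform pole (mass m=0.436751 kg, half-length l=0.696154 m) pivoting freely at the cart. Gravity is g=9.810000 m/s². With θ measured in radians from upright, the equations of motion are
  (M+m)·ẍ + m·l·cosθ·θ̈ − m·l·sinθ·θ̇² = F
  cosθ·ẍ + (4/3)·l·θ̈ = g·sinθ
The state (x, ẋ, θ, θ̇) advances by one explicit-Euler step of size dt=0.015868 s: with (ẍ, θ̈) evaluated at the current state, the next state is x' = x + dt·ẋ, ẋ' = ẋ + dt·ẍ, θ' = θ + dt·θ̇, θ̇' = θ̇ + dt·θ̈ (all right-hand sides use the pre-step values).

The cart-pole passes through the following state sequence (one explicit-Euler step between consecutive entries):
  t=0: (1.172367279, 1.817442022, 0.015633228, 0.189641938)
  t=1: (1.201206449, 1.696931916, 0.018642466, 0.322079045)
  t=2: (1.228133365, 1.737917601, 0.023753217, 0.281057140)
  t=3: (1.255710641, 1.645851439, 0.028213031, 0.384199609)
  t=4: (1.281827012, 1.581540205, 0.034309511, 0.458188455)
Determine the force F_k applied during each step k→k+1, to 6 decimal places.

F_0 = -13.209585 N
F_1 = 4.569017 N
F_2 = -10.054853 N
F_3 = -6.987506 N

step 0→1:
  ẍ = (ẋ'−ẋ)/dt = (1.696931916−1.817442022)/0.015868 = -7.594537
  θ̈ = (θ̇'−θ̇)/dt = (0.322079045−0.189641938)/0.015868 = 8.346175
  sinθ=0.015633, cosθ=0.999878
  F = (M+m)·ẍ + m·l·cosθ·θ̈ − m·l·sinθ·θ̇² = -15.746725 + 2.537311 − 0.000171 = -13.209585
step 1→2:
  ẍ = (ẋ'−ẋ)/dt = (1.737917601−1.696931916)/0.015868 = 2.582914
  θ̈ = (θ̇'−θ̇)/dt = (0.281057140−0.322079045)/0.015868 = -2.585197
  sinθ=0.018641, cosθ=0.999826
  F = (M+m)·ẍ + m·l·cosθ·θ̈ − m·l·sinθ·θ̇² = 5.355487 + -0.785882 − 0.000588 = 4.569017
step 2→3:
  ẍ = (ẋ'−ẋ)/dt = (1.645851439−1.737917601)/0.015868 = -5.802002
  θ̈ = (θ̇'−θ̇)/dt = (0.384199609−0.281057140)/0.015868 = 6.500030
  sinθ=0.023751, cosθ=0.999718
  F = (M+m)·ẍ + m·l·cosθ·θ̈ − m·l·sinθ·θ̇² = -12.030033 + 1.975750 − 0.000570 = -10.054853
step 3→4:
  ẍ = (ẋ'−ẋ)/dt = (1.581540205−1.645851439)/0.015868 = -4.052888
  θ̈ = (θ̇'−θ̇)/dt = (0.458188455−0.384199609)/0.015868 = 4.662771
  sinθ=0.028209, cosθ=0.999602
  F = (M+m)·ẍ + m·l·cosθ·θ̈ − m·l·sinθ·θ̇² = -8.403372 + 1.417132 − 0.001266 = -6.987506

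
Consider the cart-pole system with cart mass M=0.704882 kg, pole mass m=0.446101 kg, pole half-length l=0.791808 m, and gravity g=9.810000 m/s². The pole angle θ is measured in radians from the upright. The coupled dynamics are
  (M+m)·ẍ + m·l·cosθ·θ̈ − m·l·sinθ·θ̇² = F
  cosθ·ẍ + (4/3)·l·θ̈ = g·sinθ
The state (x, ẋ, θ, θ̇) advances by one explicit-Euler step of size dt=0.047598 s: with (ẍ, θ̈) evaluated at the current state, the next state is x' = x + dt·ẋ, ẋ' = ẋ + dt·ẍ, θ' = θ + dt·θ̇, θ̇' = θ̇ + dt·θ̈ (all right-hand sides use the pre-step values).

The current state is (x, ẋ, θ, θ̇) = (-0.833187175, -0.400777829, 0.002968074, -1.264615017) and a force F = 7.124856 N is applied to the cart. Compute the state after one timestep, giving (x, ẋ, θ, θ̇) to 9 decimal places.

sinθ=0.002968070, cosθ=0.999995595
temp = (F + m·l·θ̇²·sinθ)/(M+m) = (7.124856 + 0.001676656)/1.150983 = 6.191692367
θ̈ = (g·sinθ − cosθ·temp)/(l·(4/3 − m·cos²θ/(M+m))) = -8.229286926
ẍ = temp − m·l·θ̈·cosθ/(M+m) = 8.717175457
Euler: x'=-0.833187175+0.047598·-0.400777829=-0.852263398, ẋ'=-0.400777829+0.047598·8.717175457=0.014142288
       θ'=0.002968074+0.047598·-1.264615017=-0.057225072, θ̇'=-1.264615017+0.047598·-8.229286926=-1.656312616

(-0.852263398, 0.014142288, -0.057225072, -1.656312616)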